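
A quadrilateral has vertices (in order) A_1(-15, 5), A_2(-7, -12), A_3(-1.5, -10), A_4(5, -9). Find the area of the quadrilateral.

Apply Gauss's area formula: 2A = Σ (x_i·y_{i+1} − x_{i+1}·y_i), indices taken mod 4.
Σ = (215) + (52) + (63.5) + (-110) = 220.5
Area = |Σ|/2 = 110.25.

110.25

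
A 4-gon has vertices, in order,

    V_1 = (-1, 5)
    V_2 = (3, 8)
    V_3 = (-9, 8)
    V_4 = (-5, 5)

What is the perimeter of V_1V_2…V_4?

|V_1V_2| = √((4)² + (3)²) = √25 = 5
|V_2V_3| = √((-12)² + (0)²) = √144 = 12
|V_3V_4| = √((4)² + (-3)²) = √25 = 5
|V_4V_1| = √((4)² + (0)²) = √16 = 4
Perimeter = 5 + 12 + 5 + 4 = 26.

26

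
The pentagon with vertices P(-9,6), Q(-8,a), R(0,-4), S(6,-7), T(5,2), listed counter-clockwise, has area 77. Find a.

5

The doubled signed area Σ (x_i y_{i+1} − x_{i+1} y_i) is linear in a.
With a=0 it equals 199; the coefficient of a is -9 (from the two edges through Q).
So -9·a + 199 = 2·77 = 154 ⇒ a = 5.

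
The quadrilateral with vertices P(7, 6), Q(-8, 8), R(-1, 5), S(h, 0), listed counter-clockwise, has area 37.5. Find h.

The doubled signed area Σ (x_i y_{i+1} − x_{i+1} y_i) is linear in h.
With h=0 it equals 72; the coefficient of h is 1 (from the two edges through S).
So 1·h + 72 = 2·37.5 = 75 ⇒ h = 3.

3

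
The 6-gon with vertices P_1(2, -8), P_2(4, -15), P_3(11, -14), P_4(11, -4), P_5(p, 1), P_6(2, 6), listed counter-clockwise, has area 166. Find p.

The doubled signed area Σ (x_i y_{i+1} − x_{i+1} y_i) is linear in p.
With p=0 it equals 202; the coefficient of p is 10 (from the two edges through P_5).
So 10·p + 202 = 2·166 = 332 ⇒ p = 13.

13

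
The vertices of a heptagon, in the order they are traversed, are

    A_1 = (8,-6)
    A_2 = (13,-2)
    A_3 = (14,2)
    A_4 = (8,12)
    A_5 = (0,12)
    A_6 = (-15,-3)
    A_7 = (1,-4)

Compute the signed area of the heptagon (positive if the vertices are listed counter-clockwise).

Σ = (62) + (54) + (152) + (96) + (180) + (63) + (26) = 633
Signed area = Σ/2 = 316.5 (positive ⇒ counter-clockwise traversal).

316.5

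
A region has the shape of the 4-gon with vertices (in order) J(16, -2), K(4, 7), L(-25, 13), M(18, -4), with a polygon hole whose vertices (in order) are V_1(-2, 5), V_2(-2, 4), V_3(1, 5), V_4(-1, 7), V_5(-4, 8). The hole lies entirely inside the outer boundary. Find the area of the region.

112.5

Outer boundary:
Apply Gauss's area formula: 2A = Σ (x_i·y_{i+1} − x_{i+1}·y_i), indices taken mod 4.
Σ = (120) + (227) + (-134) + (28) = 241
Area = |Σ|/2 = 120.5.
Hole:
V_1→V_2: (-2)(4) − (-2)(5) = 2
V_2→V_3: (-2)(5) − (1)(4) = -14
V_3→V_4: (1)(7) − (-1)(5) = 12
V_4→V_5: (-1)(8) − (-4)(7) = 20
V_5→V_1: (-4)(5) − (-2)(8) = -4
Σ = 16
Area = |Σ|/2 = 8.
Net area = 120.5 − 8 = 112.5.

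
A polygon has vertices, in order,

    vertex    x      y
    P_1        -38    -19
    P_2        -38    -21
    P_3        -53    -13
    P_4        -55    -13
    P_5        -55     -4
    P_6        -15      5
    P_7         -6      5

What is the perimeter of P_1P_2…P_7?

120

|P_1P_2| = √((0)² + (-2)²) = √4 = 2
|P_2P_3| = √((-15)² + (8)²) = √289 = 17
|P_3P_4| = √((-2)² + (0)²) = √4 = 2
|P_4P_5| = √((0)² + (9)²) = √81 = 9
|P_5P_6| = √((40)² + (9)²) = √1681 = 41
|P_6P_7| = √((9)² + (0)²) = √81 = 9
|P_7P_1| = √((-32)² + (-24)²) = √1600 = 40
Perimeter = 2 + 17 + 2 + 9 + 41 + 9 + 40 = 120.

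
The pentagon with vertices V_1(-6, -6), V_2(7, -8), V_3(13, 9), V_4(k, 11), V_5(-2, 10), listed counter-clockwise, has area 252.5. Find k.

11

Write out the shoelace sum; only the two edges meeting at V_4 involve k:
2·Area = [(13·11 − k·9) + (k·10 − (-2)·11)] + 329
       = 1·k + 494 = 505
⇒ k = 11.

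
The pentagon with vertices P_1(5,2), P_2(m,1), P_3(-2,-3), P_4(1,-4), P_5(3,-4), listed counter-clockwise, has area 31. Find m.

Write out the shoelace sum; only the two edges meeting at P_2 involve m:
2·Area = [(5·1 − m·2) + (m·(-3) − (-2)·1)] + 45
       = -5·m + 52 = 62
⇒ m = -2.

-2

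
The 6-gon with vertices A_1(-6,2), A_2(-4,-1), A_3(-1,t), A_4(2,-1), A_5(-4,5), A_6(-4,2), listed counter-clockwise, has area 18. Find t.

Write out the shoelace sum; only the two edges meeting at A_3 involve t:
2·Area = [((-4)·t − (-1)·(-1)) + ((-1)·(-1) − 2·t)] + 36
       = -6·t + 36 = 36
⇒ t = 0.

0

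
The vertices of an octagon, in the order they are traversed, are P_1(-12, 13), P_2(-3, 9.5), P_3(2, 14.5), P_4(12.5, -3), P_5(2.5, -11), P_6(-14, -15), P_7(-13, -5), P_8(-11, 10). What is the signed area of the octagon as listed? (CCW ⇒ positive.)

-489.625

Apply the surveyor's formula: 2A = Σ (x_i·y_{i+1} − x_{i+1}·y_i), indices taken mod 8.
P_1→P_2: (-12)(9.5) − (-3)(13) = -75
P_2→P_3: (-3)(14.5) − (2)(9.5) = -62.5
P_3→P_4: (2)(-3) − (12.5)(14.5) = -187.25
P_4→P_5: (12.5)(-11) − (2.5)(-3) = -130
P_5→P_6: (2.5)(-15) − (-14)(-11) = -191.5
P_6→P_7: (-14)(-5) − (-13)(-15) = -125
P_7→P_8: (-13)(10) − (-11)(-5) = -185
P_8→P_1: (-11)(13) − (-12)(10) = -23
Σ = -979.25
Signed area = Σ/2 = -489.625 (negative ⇒ clockwise traversal).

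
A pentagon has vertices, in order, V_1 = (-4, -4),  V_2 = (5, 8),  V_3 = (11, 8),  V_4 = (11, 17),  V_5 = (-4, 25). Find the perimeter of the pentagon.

|V_1V_2| = √((9)² + (12)²) = √225 = 15
|V_2V_3| = √((6)² + (0)²) = √36 = 6
|V_3V_4| = √((0)² + (9)²) = √81 = 9
|V_4V_5| = √((-15)² + (8)²) = √289 = 17
|V_5V_1| = √((0)² + (-29)²) = √841 = 29
Perimeter = 15 + 6 + 9 + 17 + 29 = 76.

76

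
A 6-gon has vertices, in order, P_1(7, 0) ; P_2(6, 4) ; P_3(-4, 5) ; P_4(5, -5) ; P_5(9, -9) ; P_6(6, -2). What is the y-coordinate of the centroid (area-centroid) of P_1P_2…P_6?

2/7

Apply Gauss's area formula. First the cross-terms c_i = x_i·y_{i+1} − x_{i+1}·y_i:
  28, 46, -5, 0, 36, 14  ⇒  2A = 119, A = 59.5.
Then Σ (y_i + y_{i+1})·c_i = 102, so ȳ = 102 / (6·59.5) = 2/7.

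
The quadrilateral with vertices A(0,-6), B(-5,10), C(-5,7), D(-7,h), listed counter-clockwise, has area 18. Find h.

The doubled signed area Σ (x_i y_{i+1} − x_{i+1} y_i) is linear in h.
With h=0 it equals 76; the coefficient of h is -5 (from the two edges through D).
So -5·h + 76 = 2·18 = 36 ⇒ h = 8.

8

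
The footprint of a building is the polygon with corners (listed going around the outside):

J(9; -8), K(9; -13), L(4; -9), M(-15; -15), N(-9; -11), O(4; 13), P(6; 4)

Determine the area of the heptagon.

Apply the surveyor's formula: 2A = Σ (x_i·y_{i+1} − x_{i+1}·y_i), indices taken mod 7.
J→K: (9)(-13) − (9)(-8) = -45
K→L: (9)(-9) − (4)(-13) = -29
L→M: (4)(-15) − (-15)(-9) = -195
M→N: (-15)(-11) − (-9)(-15) = 30
N→O: (-9)(13) − (4)(-11) = -73
O→P: (4)(4) − (6)(13) = -62
P→J: (6)(-8) − (9)(4) = -84
Σ = -458
Area = |Σ|/2 = 229.

229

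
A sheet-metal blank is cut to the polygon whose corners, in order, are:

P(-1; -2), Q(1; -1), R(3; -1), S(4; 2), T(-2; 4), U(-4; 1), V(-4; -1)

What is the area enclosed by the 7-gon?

Apply Gauss's area formula: 2A = Σ (x_i·y_{i+1} − x_{i+1}·y_i), indices taken mod 7.
Σ = (3) + (2) + (10) + (20) + (14) + (8) + (7) = 64
Area = |Σ|/2 = 32.

32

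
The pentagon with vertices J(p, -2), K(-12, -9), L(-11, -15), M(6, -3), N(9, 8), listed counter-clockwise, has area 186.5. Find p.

-8

The doubled signed area Σ (x_i y_{i+1} − x_{i+1} y_i) is linear in p.
With p=0 it equals 237; the coefficient of p is -17 (from the two edges through J).
So -17·p + 237 = 2·186.5 = 373 ⇒ p = -8.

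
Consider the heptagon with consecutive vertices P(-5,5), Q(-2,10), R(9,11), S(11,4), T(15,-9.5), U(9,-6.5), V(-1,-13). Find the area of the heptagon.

Apply the surveyor's formula: 2A = Σ (x_i·y_{i+1} − x_{i+1}·y_i), indices taken mod 7.
Σ = (-40) + (-112) + (-85) + (-164.5) + (-12) + (-123.5) + (-70) = -607
Area = |Σ|/2 = 303.5.

303.5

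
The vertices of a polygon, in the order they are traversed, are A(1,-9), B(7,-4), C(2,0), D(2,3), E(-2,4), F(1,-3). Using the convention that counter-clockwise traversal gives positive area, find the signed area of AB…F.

41.5

Apply the shoelace formula: 2A = Σ (x_i·y_{i+1} − x_{i+1}·y_i), indices taken mod 6.
A→B: (1)(-4) − (7)(-9) = 59
B→C: (7)(0) − (2)(-4) = 8
C→D: (2)(3) − (2)(0) = 6
D→E: (2)(4) − (-2)(3) = 14
E→F: (-2)(-3) − (1)(4) = 2
F→A: (1)(-9) − (1)(-3) = -6
Σ = 83
Signed area = Σ/2 = 41.5 (positive ⇒ counter-clockwise traversal).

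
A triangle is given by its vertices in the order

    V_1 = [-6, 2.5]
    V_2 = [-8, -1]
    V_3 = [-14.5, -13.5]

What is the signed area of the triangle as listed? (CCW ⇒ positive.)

1.125

Apply the shoelace (surveyor's) formula: 2A = Σ (x_i·y_{i+1} − x_{i+1}·y_i), indices taken mod 3.
Σ = (26) + (93.5) + (-117.25) = 2.25
Signed area = Σ/2 = 1.125 (positive ⇒ counter-clockwise traversal).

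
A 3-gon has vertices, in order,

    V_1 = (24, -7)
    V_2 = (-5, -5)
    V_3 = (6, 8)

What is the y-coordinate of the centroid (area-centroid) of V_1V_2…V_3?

Apply Gauss's area formula. First the cross-terms c_i = x_i·y_{i+1} − x_{i+1}·y_i:
  -155, -10, -234  ⇒  2A = -399, A = -199.5.
Then Σ (y_i + y_{i+1})·c_i = 1596, so ȳ = 1596 / (6·(-199.5)) = -4/3.

-4/3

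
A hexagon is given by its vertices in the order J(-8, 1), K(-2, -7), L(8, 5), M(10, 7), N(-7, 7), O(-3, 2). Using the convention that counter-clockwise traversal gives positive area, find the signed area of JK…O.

124.5

Σ = (58) + (46) + (6) + (119) + (7) + (13) = 249
Signed area = Σ/2 = 124.5 (positive ⇒ counter-clockwise traversal).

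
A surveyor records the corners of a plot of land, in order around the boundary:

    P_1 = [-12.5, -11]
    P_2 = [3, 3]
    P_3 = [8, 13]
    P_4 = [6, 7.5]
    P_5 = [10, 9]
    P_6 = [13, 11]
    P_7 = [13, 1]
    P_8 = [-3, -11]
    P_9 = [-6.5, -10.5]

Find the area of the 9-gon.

202.625

Apply the surveyor's formula: 2A = Σ (x_i·y_{i+1} − x_{i+1}·y_i), indices taken mod 9.
Σ = (-4.5) + (15) + (-18) + (-21) + (-7) + (-130) + (-140) + (-40) + (-59.75) = -405.25
Area = |Σ|/2 = 202.625.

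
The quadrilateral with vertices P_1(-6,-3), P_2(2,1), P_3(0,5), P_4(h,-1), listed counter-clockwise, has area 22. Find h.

-5

Write out the shoelace sum; only the two edges meeting at P_4 involve h:
2·Area = [(0·(-1) − h·5) + (h·(-3) − (-6)·(-1))] + 10
       = -8·h + 4 = 44
⇒ h = -5.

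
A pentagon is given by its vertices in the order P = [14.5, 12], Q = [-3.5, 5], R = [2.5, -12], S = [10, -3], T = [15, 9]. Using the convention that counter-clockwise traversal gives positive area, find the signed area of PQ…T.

220.5

Apply the shoelace (surveyor's) formula: 2A = Σ (x_i·y_{i+1} − x_{i+1}·y_i), indices taken mod 5.
Cross-terms: 114.5, 29.5, 112.5, 135, 49.5  ⇒  Σ = 441
Signed area = Σ/2 = 220.5 (positive ⇒ counter-clockwise traversal).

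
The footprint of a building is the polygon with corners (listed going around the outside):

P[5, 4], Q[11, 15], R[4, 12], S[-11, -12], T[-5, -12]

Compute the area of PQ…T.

149.5

Σ = (31) + (72) + (84) + (72) + (40) = 299
Area = |Σ|/2 = 149.5.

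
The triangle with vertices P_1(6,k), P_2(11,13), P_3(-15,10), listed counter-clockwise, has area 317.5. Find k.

-12

The doubled signed area Σ (x_i y_{i+1} − x_{i+1} y_i) is linear in k.
With k=0 it equals 323; the coefficient of k is -26 (from the two edges through P_1).
So -26·k + 323 = 2·317.5 = 635 ⇒ k = -12.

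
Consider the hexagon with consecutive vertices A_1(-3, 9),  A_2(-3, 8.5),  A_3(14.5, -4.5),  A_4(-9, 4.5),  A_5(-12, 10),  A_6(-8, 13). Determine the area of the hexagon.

Apply the shoelace formula: 2A = Σ (x_i·y_{i+1} − x_{i+1}·y_i), indices taken mod 6.
Σ = (1.5) + (-109.75) + (24.75) + (-36) + (-76) + (-33) = -228.5
Area = |Σ|/2 = 114.25.

114.25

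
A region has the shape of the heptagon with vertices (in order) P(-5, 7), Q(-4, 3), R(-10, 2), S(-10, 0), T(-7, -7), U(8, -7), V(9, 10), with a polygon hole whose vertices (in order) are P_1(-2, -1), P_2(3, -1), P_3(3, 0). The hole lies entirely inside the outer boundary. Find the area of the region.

Outer boundary:
P→Q: (-5)(3) − (-4)(7) = 13
Q→R: (-4)(2) − (-10)(3) = 22
R→S: (-10)(0) − (-10)(2) = 20
S→T: (-10)(-7) − (-7)(0) = 70
T→U: (-7)(-7) − (8)(-7) = 105
U→V: (8)(10) − (9)(-7) = 143
V→P: (9)(7) − (-5)(10) = 113
Σ = 486
Area = |Σ|/2 = 243.
Hole:
P_1→P_2: (-2)(-1) − (3)(-1) = 5
P_2→P_3: (3)(0) − (3)(-1) = 3
P_3→P_1: (3)(-1) − (-2)(0) = -3
Σ = 5
Area = |Σ|/2 = 2.5.
Net area = 243 − 2.5 = 240.5.

240.5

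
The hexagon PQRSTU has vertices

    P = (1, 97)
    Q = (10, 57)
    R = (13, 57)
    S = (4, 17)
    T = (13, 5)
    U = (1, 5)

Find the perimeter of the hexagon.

|PQ| = √((9)² + (-40)²) = √1681 = 41
|QR| = √((3)² + (0)²) = √9 = 3
|RS| = √((-9)² + (-40)²) = √1681 = 41
|ST| = √((9)² + (-12)²) = √225 = 15
|TU| = √((-12)² + (0)²) = √144 = 12
|UP| = √((0)² + (92)²) = √8464 = 92
Perimeter = 41 + 3 + 41 + 15 + 12 + 92 = 204.

204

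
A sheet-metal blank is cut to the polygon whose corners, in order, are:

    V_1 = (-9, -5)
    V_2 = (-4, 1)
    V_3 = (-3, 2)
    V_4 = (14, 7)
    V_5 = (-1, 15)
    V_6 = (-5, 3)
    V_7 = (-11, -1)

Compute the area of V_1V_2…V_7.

Apply the shoelace formula: 2A = Σ (x_i·y_{i+1} − x_{i+1}·y_i), indices taken mod 7.
Σ = (-29) + (-5) + (-49) + (217) + (72) + (38) + (46) = 290
Area = |Σ|/2 = 145.

145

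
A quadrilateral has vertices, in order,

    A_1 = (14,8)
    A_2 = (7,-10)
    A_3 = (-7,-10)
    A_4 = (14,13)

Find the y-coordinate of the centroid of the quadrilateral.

-89/51

Apply the shoelace formula. First the cross-terms c_i = x_i·y_{i+1} − x_{i+1}·y_i:
  -196, -140, 49, -70  ⇒  2A = -357, A = -178.5.
Then Σ (y_i + y_{i+1})·c_i = 1869, so ȳ = 1869 / (6·(-178.5)) = -89/51.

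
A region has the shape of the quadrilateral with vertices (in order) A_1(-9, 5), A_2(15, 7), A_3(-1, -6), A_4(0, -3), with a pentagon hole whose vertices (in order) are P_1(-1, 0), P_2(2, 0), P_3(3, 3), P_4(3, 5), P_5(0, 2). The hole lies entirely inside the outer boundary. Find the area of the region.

Outer boundary:
Apply the surveyor's formula: 2A = Σ (x_i·y_{i+1} − x_{i+1}·y_i), indices taken mod 4.
Σ = (-138) + (-83) + (3) + (-27) = -245
Area = |Σ|/2 = 122.5.
Hole:
Σ = (0) + (6) + (6) + (6) + (2) = 20
Area = |Σ|/2 = 10.
Net area = 122.5 − 10 = 112.5.

112.5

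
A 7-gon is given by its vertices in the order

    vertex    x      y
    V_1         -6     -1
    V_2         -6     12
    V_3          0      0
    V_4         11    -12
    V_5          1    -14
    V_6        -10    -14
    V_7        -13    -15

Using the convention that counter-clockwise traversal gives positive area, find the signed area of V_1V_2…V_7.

Apply the shoelace (surveyor's) formula: 2A = Σ (x_i·y_{i+1} − x_{i+1}·y_i), indices taken mod 7.
Σ = (-78) + (0) + (0) + (-142) + (-154) + (-32) + (-77) = -483
Signed area = Σ/2 = -241.5 (negative ⇒ clockwise traversal).

-241.5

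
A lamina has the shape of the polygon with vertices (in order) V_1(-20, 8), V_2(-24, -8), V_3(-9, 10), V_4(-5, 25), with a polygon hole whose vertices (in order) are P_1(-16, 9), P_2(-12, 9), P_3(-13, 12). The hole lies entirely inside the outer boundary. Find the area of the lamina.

Outer boundary:
Cross-terms: 352, -312, -175, 460  ⇒  Σ = 325
Area = |Σ|/2 = 162.5.
Hole:
Apply the surveyor's formula: 2A = Σ (x_i·y_{i+1} − x_{i+1}·y_i), indices taken mod 3.
P_1→P_2: (-16)(9) − (-12)(9) = -36
P_2→P_3: (-12)(12) − (-13)(9) = -27
P_3→P_1: (-13)(9) − (-16)(12) = 75
Σ = 12
Area = |Σ|/2 = 6.
Net area = 162.5 − 6 = 156.5.

156.5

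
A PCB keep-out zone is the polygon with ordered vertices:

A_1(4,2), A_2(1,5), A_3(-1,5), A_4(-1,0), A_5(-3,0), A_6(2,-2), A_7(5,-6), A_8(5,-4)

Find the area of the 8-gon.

36.5

Σ = (18) + (10) + (5) + (0) + (6) + (-2) + (10) + (26) = 73
Area = |Σ|/2 = 36.5.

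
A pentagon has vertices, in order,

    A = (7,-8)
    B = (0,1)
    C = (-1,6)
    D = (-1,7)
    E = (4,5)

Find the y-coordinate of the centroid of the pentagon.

250/279

Apply Gauss's area formula. First the cross-terms c_i = x_i·y_{i+1} − x_{i+1}·y_i:
  7, 1, -1, -33, -67  ⇒  2A = -93, A = -46.5.
Then Σ (y_i + y_{i+1})·c_i = -250, so ȳ = -250 / (6·(-46.5)) = 250/279.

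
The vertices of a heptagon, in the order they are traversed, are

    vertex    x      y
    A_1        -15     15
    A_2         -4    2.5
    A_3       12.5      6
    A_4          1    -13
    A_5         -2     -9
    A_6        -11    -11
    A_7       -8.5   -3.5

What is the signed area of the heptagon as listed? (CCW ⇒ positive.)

Cross-terms: 22.5, -55.25, -168.5, -35, -77, -55, -180  ⇒  Σ = -548.25
Signed area = Σ/2 = -274.125 (negative ⇒ clockwise traversal).

-274.125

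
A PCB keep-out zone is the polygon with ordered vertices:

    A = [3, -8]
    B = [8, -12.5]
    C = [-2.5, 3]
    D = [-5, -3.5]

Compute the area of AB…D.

Apply the shoelace (surveyor's) formula: 2A = Σ (x_i·y_{i+1} − x_{i+1}·y_i), indices taken mod 4.
A→B: (3)(-12.5) − (8)(-8) = 26.5
B→C: (8)(3) − (-2.5)(-12.5) = -7.25
C→D: (-2.5)(-3.5) − (-5)(3) = 23.75
D→A: (-5)(-8) − (3)(-3.5) = 50.5
Σ = 93.5
Area = |Σ|/2 = 46.75.

46.75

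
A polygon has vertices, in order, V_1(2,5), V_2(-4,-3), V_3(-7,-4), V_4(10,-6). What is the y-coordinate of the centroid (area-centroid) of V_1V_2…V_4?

-91/51

Apply the shoelace formula. First the cross-terms c_i = x_i·y_{i+1} − x_{i+1}·y_i:
  14, -5, 82, 62  ⇒  2A = 153, A = 76.5.
Then Σ (y_i + y_{i+1})·c_i = -819, so ȳ = -819 / (6·76.5) = -91/51.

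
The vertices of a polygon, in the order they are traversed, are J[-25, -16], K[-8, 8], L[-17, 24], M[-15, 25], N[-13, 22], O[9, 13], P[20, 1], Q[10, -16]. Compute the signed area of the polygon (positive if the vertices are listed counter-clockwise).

-981

Cross-terms: -328, -56, -65, -5, -367, -251, -330, -560  ⇒  Σ = -1962
Signed area = Σ/2 = -981 (negative ⇒ clockwise traversal).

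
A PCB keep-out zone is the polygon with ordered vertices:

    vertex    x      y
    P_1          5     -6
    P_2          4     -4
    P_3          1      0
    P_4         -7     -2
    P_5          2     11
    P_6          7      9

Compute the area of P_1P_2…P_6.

106.5

Apply Gauss's area formula: 2A = Σ (x_i·y_{i+1} − x_{i+1}·y_i), indices taken mod 6.
Σ = (4) + (4) + (-2) + (-73) + (-59) + (-87) = -213
Area = |Σ|/2 = 106.5.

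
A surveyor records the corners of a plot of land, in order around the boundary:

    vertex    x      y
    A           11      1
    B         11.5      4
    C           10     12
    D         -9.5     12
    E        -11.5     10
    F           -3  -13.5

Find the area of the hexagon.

Σ = (32.5) + (98) + (234) + (43) + (185.25) + (145.5) = 738.25
Area = |Σ|/2 = 369.125.

369.125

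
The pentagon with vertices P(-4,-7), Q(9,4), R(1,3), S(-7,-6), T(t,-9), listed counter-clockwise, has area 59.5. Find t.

The doubled signed area Σ (x_i y_{i+1} − x_{i+1} y_i) is linear in t.
With t=0 it equals 112; the coefficient of t is -1 (from the two edges through T).
So -1·t + 112 = 2·59.5 = 119 ⇒ t = -7.

-7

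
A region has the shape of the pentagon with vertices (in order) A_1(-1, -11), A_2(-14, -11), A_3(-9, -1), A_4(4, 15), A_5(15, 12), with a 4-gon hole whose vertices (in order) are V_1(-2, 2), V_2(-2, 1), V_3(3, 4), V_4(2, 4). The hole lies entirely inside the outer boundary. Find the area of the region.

341

Outer boundary:
Apply the shoelace formula: 2A = Σ (x_i·y_{i+1} − x_{i+1}·y_i), indices taken mod 5.
Cross-terms: -143, -85, -131, -177, -153  ⇒  Σ = -689
Area = |Σ|/2 = 344.5.
Hole:
Apply Gauss's area formula: 2A = Σ (x_i·y_{i+1} − x_{i+1}·y_i), indices taken mod 4.
Σ = (2) + (-11) + (4) + (12) = 7
Area = |Σ|/2 = 3.5.
Net area = 344.5 − 3.5 = 341.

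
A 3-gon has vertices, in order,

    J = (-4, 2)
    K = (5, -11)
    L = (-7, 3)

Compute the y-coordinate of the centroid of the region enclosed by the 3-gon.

-2

Apply Gauss's area formula. First the cross-terms c_i = x_i·y_{i+1} − x_{i+1}·y_i:
  34, -62, -2  ⇒  2A = -30, A = -15.
Then Σ (y_i + y_{i+1})·c_i = 180, so ȳ = 180 / (6·(-15)) = -2.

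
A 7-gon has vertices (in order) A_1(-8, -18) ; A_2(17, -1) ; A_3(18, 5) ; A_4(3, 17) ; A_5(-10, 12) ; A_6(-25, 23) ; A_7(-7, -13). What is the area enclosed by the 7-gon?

Apply the shoelace (surveyor's) formula: 2A = Σ (x_i·y_{i+1} − x_{i+1}·y_i), indices taken mod 7.
A_1→A_2: (-8)(-1) − (17)(-18) = 314
A_2→A_3: (17)(5) − (18)(-1) = 103
A_3→A_4: (18)(17) − (3)(5) = 291
A_4→A_5: (3)(12) − (-10)(17) = 206
A_5→A_6: (-10)(23) − (-25)(12) = 70
A_6→A_7: (-25)(-13) − (-7)(23) = 486
A_7→A_1: (-7)(-18) − (-8)(-13) = 22
Σ = 1492
Area = |Σ|/2 = 746.

746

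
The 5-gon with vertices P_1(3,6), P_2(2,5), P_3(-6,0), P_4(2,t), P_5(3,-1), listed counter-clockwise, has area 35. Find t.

The doubled signed area Σ (x_i y_{i+1} − x_{i+1} y_i) is linear in t.
With t=0 it equals 52; the coefficient of t is -9 (from the two edges through P_4).
So -9·t + 52 = 2·35 = 70 ⇒ t = -2.

-2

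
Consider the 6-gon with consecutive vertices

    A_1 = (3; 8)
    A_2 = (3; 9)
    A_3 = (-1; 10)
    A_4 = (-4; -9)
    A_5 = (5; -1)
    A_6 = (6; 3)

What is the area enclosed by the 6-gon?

Apply the surveyor's formula: 2A = Σ (x_i·y_{i+1} − x_{i+1}·y_i), indices taken mod 6.
Cross-terms: 3, 39, 49, 49, 21, 39  ⇒  Σ = 200
Area = |Σ|/2 = 100.

100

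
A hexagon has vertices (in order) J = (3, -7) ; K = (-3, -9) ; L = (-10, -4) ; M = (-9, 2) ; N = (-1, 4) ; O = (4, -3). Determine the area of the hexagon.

J→K: (3)(-9) − (-3)(-7) = -48
K→L: (-3)(-4) − (-10)(-9) = -78
L→M: (-10)(2) − (-9)(-4) = -56
M→N: (-9)(4) − (-1)(2) = -34
N→O: (-1)(-3) − (4)(4) = -13
O→J: (4)(-7) − (3)(-3) = -19
Σ = -248
Area = |Σ|/2 = 124.

124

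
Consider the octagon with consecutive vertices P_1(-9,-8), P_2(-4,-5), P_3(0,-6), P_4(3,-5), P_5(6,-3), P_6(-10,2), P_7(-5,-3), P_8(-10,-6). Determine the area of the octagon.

62

Apply Gauss's area formula: 2A = Σ (x_i·y_{i+1} − x_{i+1}·y_i), indices taken mod 8.
Cross-terms: 13, 24, 18, 21, -18, 40, 0, 26  ⇒  Σ = 124
Area = |Σ|/2 = 62.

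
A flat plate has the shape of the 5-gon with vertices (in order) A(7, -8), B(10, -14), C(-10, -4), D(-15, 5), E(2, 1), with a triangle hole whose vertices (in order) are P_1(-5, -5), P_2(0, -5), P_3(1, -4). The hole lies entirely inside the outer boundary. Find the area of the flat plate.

Outer boundary:
Apply the surveyor's formula: 2A = Σ (x_i·y_{i+1} − x_{i+1}·y_i), indices taken mod 5.
A→B: (7)(-14) − (10)(-8) = -18
B→C: (10)(-4) − (-10)(-14) = -180
C→D: (-10)(5) − (-15)(-4) = -110
D→E: (-15)(1) − (2)(5) = -25
E→A: (2)(-8) − (7)(1) = -23
Σ = -356
Area = |Σ|/2 = 178.
Hole:
Apply Gauss's area formula: 2A = Σ (x_i·y_{i+1} − x_{i+1}·y_i), indices taken mod 3.
Σ = (25) + (5) + (-25) = 5
Area = |Σ|/2 = 2.5.
Net area = 178 − 2.5 = 175.5.

175.5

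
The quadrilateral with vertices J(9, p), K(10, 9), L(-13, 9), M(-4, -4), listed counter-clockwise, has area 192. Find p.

2

Write out the shoelace sum; only the two edges meeting at J involve p:
2·Area = [((-4)·p − 9·(-4)) + (9·9 − 10·p)] + 295
       = -14·p + 412 = 384
⇒ p = 2.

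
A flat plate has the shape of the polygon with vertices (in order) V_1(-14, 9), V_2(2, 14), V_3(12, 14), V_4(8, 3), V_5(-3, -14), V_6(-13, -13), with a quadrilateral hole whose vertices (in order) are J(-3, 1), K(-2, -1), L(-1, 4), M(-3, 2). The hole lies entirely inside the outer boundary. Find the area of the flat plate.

483

Outer boundary:
Apply Gauss's area formula: 2A = Σ (x_i·y_{i+1} − x_{i+1}·y_i), indices taken mod 6.
V_1→V_2: (-14)(14) − (2)(9) = -214
V_2→V_3: (2)(14) − (12)(14) = -140
V_3→V_4: (12)(3) − (8)(14) = -76
V_4→V_5: (8)(-14) − (-3)(3) = -103
V_5→V_6: (-3)(-13) − (-13)(-14) = -143
V_6→V_1: (-13)(9) − (-14)(-13) = -299
Σ = -975
Area = |Σ|/2 = 487.5.
Hole:
Σ = (5) + (-9) + (10) + (3) = 9
Area = |Σ|/2 = 4.5.
Net area = 487.5 − 4.5 = 483.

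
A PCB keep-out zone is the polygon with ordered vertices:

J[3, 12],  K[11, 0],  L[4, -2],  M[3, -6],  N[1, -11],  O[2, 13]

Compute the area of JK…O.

89.5

J→K: (3)(0) − (11)(12) = -132
K→L: (11)(-2) − (4)(0) = -22
L→M: (4)(-6) − (3)(-2) = -18
M→N: (3)(-11) − (1)(-6) = -27
N→O: (1)(13) − (2)(-11) = 35
O→J: (2)(12) − (3)(13) = -15
Σ = -179
Area = |Σ|/2 = 89.5.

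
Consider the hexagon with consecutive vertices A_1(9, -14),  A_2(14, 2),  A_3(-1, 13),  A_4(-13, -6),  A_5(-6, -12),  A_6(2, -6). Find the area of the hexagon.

Σ = (214) + (184) + (175) + (120) + (60) + (26) = 779
Area = |Σ|/2 = 389.5.

389.5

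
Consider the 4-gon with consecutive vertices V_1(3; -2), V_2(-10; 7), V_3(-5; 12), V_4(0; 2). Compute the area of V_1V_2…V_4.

Σ = (1) + (-85) + (-10) + (-6) = -100
Area = |Σ|/2 = 50.

50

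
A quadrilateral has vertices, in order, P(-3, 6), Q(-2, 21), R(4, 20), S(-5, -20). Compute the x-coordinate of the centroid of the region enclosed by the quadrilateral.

-101/105

Apply the shoelace formula. First the cross-terms c_i = x_i·y_{i+1} − x_{i+1}·y_i:
  -51, -124, 20, -90  ⇒  2A = -245, A = -122.5.
Then Σ (x_i + x_{i+1})·c_i = 707, so x̄ = 707 / (6·(-122.5)) = -101/105.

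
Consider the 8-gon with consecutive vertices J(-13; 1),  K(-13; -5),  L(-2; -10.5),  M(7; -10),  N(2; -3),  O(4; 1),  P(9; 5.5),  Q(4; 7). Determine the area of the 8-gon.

J→K: (-13)(-5) − (-13)(1) = 78
K→L: (-13)(-10.5) − (-2)(-5) = 126.5
L→M: (-2)(-10) − (7)(-10.5) = 93.5
M→N: (7)(-3) − (2)(-10) = -1
N→O: (2)(1) − (4)(-3) = 14
O→P: (4)(5.5) − (9)(1) = 13
P→Q: (9)(7) − (4)(5.5) = 41
Q→J: (4)(1) − (-13)(7) = 95
Σ = 460
Area = |Σ|/2 = 230.

230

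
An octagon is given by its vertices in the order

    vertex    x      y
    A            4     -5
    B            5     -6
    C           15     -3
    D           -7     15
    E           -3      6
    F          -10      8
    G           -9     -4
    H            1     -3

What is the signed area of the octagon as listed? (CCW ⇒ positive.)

234.5

Apply the shoelace (surveyor's) formula: 2A = Σ (x_i·y_{i+1} − x_{i+1}·y_i), indices taken mod 8.
Σ = (1) + (75) + (204) + (3) + (36) + (112) + (31) + (7) = 469
Signed area = Σ/2 = 234.5 (positive ⇒ counter-clockwise traversal).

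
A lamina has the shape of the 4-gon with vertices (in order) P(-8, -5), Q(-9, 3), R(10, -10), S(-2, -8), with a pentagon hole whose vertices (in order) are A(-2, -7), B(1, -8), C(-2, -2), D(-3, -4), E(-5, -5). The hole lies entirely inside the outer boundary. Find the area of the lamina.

68

Outer boundary:
Apply the surveyor's formula: 2A = Σ (x_i·y_{i+1} − x_{i+1}·y_i), indices taken mod 4.
P→Q: (-8)(3) − (-9)(-5) = -69
Q→R: (-9)(-10) − (10)(3) = 60
R→S: (10)(-8) − (-2)(-10) = -100
S→P: (-2)(-5) − (-8)(-8) = -54
Σ = -163
Area = |Σ|/2 = 81.5.
Hole:
Apply the shoelace formula: 2A = Σ (x_i·y_{i+1} − x_{i+1}·y_i), indices taken mod 5.
Σ = (23) + (-18) + (2) + (-5) + (25) = 27
Area = |Σ|/2 = 13.5.
Net area = 81.5 − 13.5 = 68.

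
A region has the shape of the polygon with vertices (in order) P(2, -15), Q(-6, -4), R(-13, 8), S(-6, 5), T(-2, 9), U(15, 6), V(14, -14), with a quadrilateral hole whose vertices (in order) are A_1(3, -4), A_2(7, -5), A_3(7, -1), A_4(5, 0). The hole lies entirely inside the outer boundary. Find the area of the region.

Outer boundary:
P→Q: (2)(-4) − (-6)(-15) = -98
Q→R: (-6)(8) − (-13)(-4) = -100
R→S: (-13)(5) − (-6)(8) = -17
S→T: (-6)(9) − (-2)(5) = -44
T→U: (-2)(6) − (15)(9) = -147
U→V: (15)(-14) − (14)(6) = -294
V→P: (14)(-15) − (2)(-14) = -182
Σ = -882
Area = |Σ|/2 = 441.
Hole:
Apply the shoelace (surveyor's) formula: 2A = Σ (x_i·y_{i+1} − x_{i+1}·y_i), indices taken mod 4.
Σ = (13) + (28) + (5) + (-20) = 26
Area = |Σ|/2 = 13.
Net area = 441 − 13 = 428.

428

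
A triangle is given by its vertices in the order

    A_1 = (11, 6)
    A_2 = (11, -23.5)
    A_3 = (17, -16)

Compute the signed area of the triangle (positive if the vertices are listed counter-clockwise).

A_1→A_2: (11)(-23.5) − (11)(6) = -324.5
A_2→A_3: (11)(-16) − (17)(-23.5) = 223.5
A_3→A_1: (17)(6) − (11)(-16) = 278
Σ = 177
Signed area = Σ/2 = 88.5 (positive ⇒ counter-clockwise traversal).

88.5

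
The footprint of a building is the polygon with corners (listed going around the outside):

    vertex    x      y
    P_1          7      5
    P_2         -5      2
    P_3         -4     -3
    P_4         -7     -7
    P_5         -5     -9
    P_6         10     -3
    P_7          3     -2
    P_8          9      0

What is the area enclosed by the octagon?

127

Apply the shoelace formula: 2A = Σ (x_i·y_{i+1} − x_{i+1}·y_i), indices taken mod 8.
P_1→P_2: (7)(2) − (-5)(5) = 39
P_2→P_3: (-5)(-3) − (-4)(2) = 23
P_3→P_4: (-4)(-7) − (-7)(-3) = 7
P_4→P_5: (-7)(-9) − (-5)(-7) = 28
P_5→P_6: (-5)(-3) − (10)(-9) = 105
P_6→P_7: (10)(-2) − (3)(-3) = -11
P_7→P_8: (3)(0) − (9)(-2) = 18
P_8→P_1: (9)(5) − (7)(0) = 45
Σ = 254
Area = |Σ|/2 = 127.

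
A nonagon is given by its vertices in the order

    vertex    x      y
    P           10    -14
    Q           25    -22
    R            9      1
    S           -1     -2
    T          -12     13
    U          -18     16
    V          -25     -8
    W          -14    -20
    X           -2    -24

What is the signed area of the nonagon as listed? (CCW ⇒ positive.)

P→Q: (10)(-22) − (25)(-14) = 130
Q→R: (25)(1) − (9)(-22) = 223
R→S: (9)(-2) − (-1)(1) = -17
S→T: (-1)(13) − (-12)(-2) = -37
T→U: (-12)(16) − (-18)(13) = 42
U→V: (-18)(-8) − (-25)(16) = 544
V→W: (-25)(-20) − (-14)(-8) = 388
W→X: (-14)(-24) − (-2)(-20) = 296
X→P: (-2)(-14) − (10)(-24) = 268
Σ = 1837
Signed area = Σ/2 = 918.5 (positive ⇒ counter-clockwise traversal).

918.5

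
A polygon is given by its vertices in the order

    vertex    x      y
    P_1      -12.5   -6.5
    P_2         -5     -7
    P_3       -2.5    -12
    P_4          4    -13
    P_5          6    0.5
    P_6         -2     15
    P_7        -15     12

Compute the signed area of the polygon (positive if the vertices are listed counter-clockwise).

P_1→P_2: (-12.5)(-7) − (-5)(-6.5) = 55
P_2→P_3: (-5)(-12) − (-2.5)(-7) = 42.5
P_3→P_4: (-2.5)(-13) − (4)(-12) = 80.5
P_4→P_5: (4)(0.5) − (6)(-13) = 80
P_5→P_6: (6)(15) − (-2)(0.5) = 91
P_6→P_7: (-2)(12) − (-15)(15) = 201
P_7→P_1: (-15)(-6.5) − (-12.5)(12) = 247.5
Σ = 797.5
Signed area = Σ/2 = 398.75 (positive ⇒ counter-clockwise traversal).

398.75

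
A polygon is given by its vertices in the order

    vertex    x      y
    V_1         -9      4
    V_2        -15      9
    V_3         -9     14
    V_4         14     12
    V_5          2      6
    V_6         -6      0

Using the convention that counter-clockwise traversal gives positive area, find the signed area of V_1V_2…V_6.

Apply the shoelace formula: 2A = Σ (x_i·y_{i+1} − x_{i+1}·y_i), indices taken mod 6.
Σ = (-21) + (-129) + (-304) + (60) + (36) + (-24) = -382
Signed area = Σ/2 = -191 (negative ⇒ clockwise traversal).

-191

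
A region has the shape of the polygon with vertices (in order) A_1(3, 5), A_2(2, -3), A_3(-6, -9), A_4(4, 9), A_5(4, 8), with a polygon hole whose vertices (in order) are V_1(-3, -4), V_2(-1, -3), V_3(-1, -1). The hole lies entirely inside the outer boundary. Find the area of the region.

Outer boundary:
Σ = (-19) + (-36) + (-18) + (-4) + (-4) = -81
Area = |Σ|/2 = 40.5.
Hole:
Σ = (5) + (-2) + (1) = 4
Area = |Σ|/2 = 2.
Net area = 40.5 − 2 = 38.5.

38.5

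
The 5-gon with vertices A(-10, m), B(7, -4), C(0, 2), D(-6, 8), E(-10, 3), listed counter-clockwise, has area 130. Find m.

-6

Write out the shoelace sum; only the two edges meeting at A involve m:
2·Area = [((-10)·m − (-10)·3) + ((-10)·(-4) − 7·m)] + 88
       = -17·m + 158 = 260
⇒ m = -6.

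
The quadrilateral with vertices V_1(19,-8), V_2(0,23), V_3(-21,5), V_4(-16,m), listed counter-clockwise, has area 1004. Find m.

-22

The doubled signed area Σ (x_i y_{i+1} − x_{i+1} y_i) is linear in m.
With m=0 it equals 1128; the coefficient of m is -40 (from the two edges through V_4).
So -40·m + 1128 = 2·1004 = 2008 ⇒ m = -22.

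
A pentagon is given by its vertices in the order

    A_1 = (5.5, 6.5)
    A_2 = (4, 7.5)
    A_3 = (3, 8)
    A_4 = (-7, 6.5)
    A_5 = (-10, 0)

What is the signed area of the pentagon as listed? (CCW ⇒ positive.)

Apply the shoelace (surveyor's) formula: 2A = Σ (x_i·y_{i+1} − x_{i+1}·y_i), indices taken mod 5.
Σ = (15.25) + (9.5) + (75.5) + (65) + (-65) = 100.25
Signed area = Σ/2 = 50.125 (positive ⇒ counter-clockwise traversal).

50.125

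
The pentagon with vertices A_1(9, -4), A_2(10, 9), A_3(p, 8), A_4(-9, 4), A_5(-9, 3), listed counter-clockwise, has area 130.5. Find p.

6

Write out the shoelace sum; only the two edges meeting at A_3 involve p:
2·Area = [(10·8 − p·9) + (p·4 − (-9)·8)] + 139
       = -5·p + 291 = 261
⇒ p = 6.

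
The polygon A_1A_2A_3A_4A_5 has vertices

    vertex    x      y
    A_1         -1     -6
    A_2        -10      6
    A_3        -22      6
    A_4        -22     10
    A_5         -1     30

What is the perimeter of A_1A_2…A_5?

96

|A_1A_2| = √((-9)² + (12)²) = √225 = 15
|A_2A_3| = √((-12)² + (0)²) = √144 = 12
|A_3A_4| = √((0)² + (4)²) = √16 = 4
|A_4A_5| = √((21)² + (20)²) = √841 = 29
|A_5A_1| = √((0)² + (-36)²) = √1296 = 36
Perimeter = 15 + 12 + 4 + 29 + 36 = 96.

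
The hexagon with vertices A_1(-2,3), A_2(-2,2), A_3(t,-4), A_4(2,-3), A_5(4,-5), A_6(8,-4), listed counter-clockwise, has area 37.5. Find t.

-3

The doubled signed area Σ (x_i y_{i+1} − x_{i+1} y_i) is linear in t.
With t=0 it equals 60; the coefficient of t is -5 (from the two edges through A_3).
So -5·t + 60 = 2·37.5 = 75 ⇒ t = -3.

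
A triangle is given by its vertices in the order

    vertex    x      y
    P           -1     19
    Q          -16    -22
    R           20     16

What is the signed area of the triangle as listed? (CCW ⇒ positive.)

Apply the shoelace (surveyor's) formula: 2A = Σ (x_i·y_{i+1} − x_{i+1}·y_i), indices taken mod 3.
Σ = (326) + (184) + (396) = 906
Signed area = Σ/2 = 453 (positive ⇒ counter-clockwise traversal).

453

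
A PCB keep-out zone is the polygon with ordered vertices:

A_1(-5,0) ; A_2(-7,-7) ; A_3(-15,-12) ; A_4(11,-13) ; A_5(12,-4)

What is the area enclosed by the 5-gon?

216.5

Cross-terms: 35, -21, 327, 112, -20  ⇒  Σ = 433
Area = |Σ|/2 = 216.5.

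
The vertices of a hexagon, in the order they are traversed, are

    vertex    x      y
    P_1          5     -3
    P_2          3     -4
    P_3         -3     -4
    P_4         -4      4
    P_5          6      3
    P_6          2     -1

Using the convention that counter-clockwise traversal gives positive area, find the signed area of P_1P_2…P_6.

Apply the surveyor's formula: 2A = Σ (x_i·y_{i+1} − x_{i+1}·y_i), indices taken mod 6.
P_1→P_2: (5)(-4) − (3)(-3) = -11
P_2→P_3: (3)(-4) − (-3)(-4) = -24
P_3→P_4: (-3)(4) − (-4)(-4) = -28
P_4→P_5: (-4)(3) − (6)(4) = -36
P_5→P_6: (6)(-1) − (2)(3) = -12
P_6→P_1: (2)(-3) − (5)(-1) = -1
Σ = -112
Signed area = Σ/2 = -56 (negative ⇒ clockwise traversal).

-56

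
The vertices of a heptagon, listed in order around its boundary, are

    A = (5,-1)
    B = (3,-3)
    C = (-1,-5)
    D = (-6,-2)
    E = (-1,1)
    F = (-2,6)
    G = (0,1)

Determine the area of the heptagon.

38.5

Apply the shoelace (surveyor's) formula: 2A = Σ (x_i·y_{i+1} − x_{i+1}·y_i), indices taken mod 7.
Σ = (-12) + (-18) + (-28) + (-8) + (-4) + (-2) + (-5) = -77
Area = |Σ|/2 = 38.5.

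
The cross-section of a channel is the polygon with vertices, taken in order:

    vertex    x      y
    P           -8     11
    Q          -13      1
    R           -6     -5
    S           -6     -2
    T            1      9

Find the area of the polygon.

Apply Gauss's area formula: 2A = Σ (x_i·y_{i+1} − x_{i+1}·y_i), indices taken mod 5.
Σ = (135) + (71) + (-18) + (-52) + (83) = 219
Area = |Σ|/2 = 109.5.

109.5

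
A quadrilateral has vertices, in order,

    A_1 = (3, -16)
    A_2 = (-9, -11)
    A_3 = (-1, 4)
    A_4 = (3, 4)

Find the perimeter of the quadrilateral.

54

|A_1A_2| = √((-12)² + (5)²) = √169 = 13
|A_2A_3| = √((8)² + (15)²) = √289 = 17
|A_3A_4| = √((4)² + (0)²) = √16 = 4
|A_4A_1| = √((0)² + (-20)²) = √400 = 20
Perimeter = 13 + 17 + 4 + 20 = 54.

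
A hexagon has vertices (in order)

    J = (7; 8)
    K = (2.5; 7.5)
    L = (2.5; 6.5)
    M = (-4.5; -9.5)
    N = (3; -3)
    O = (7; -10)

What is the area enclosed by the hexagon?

Apply Gauss's area formula: 2A = Σ (x_i·y_{i+1} − x_{i+1}·y_i), indices taken mod 6.
J→K: (7)(7.5) − (2.5)(8) = 32.5
K→L: (2.5)(6.5) − (2.5)(7.5) = -2.5
L→M: (2.5)(-9.5) − (-4.5)(6.5) = 5.5
M→N: (-4.5)(-3) − (3)(-9.5) = 42
N→O: (3)(-10) − (7)(-3) = -9
O→J: (7)(8) − (7)(-10) = 126
Σ = 194.5
Area = |Σ|/2 = 97.25.

97.25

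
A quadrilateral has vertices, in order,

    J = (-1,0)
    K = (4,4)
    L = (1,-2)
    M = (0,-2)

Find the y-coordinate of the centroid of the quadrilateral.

7/15

Apply Gauss's area formula. First the cross-terms c_i = x_i·y_{i+1} − x_{i+1}·y_i:
  -4, -12, -2, -2  ⇒  2A = -20, A = -10.
Then Σ (y_i + y_{i+1})·c_i = -28, so ȳ = -28 / (6·(-10)) = 7/15.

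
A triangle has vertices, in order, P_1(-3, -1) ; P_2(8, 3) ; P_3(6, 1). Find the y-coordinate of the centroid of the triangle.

Apply the surveyor's formula. First the cross-terms c_i = x_i·y_{i+1} − x_{i+1}·y_i:
  -1, -10, -3  ⇒  2A = -14, A = -7.
Then Σ (y_i + y_{i+1})·c_i = -42, so ȳ = -42 / (6·(-7)) = 1.

1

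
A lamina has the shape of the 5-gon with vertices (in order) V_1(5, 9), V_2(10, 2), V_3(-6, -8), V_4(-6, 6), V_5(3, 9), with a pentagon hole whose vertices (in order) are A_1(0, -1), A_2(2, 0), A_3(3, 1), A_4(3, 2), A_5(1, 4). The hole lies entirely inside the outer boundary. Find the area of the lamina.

Outer boundary:
Apply the shoelace formula: 2A = Σ (x_i·y_{i+1} − x_{i+1}·y_i), indices taken mod 5.
Σ = (-80) + (-68) + (-84) + (-72) + (-18) = -322
Area = |Σ|/2 = 161.
Hole:
Cross-terms: 2, 2, 3, 10, -1  ⇒  Σ = 16
Area = |Σ|/2 = 8.
Net area = 161 − 8 = 153.

153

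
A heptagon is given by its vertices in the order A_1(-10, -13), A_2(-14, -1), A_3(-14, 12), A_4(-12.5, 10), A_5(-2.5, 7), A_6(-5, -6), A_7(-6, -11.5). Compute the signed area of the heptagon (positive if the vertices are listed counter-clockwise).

-186

Σ = (-172) + (-182) + (10) + (-62.5) + (50) + (21.5) + (-37) = -372
Signed area = Σ/2 = -186 (negative ⇒ clockwise traversal).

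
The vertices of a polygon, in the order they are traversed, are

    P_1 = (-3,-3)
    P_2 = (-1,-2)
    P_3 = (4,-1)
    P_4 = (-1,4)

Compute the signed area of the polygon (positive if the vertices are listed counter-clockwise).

Apply the shoelace formula: 2A = Σ (x_i·y_{i+1} − x_{i+1}·y_i), indices taken mod 4.
Cross-terms: 3, 9, 15, 15  ⇒  Σ = 42
Signed area = Σ/2 = 21 (positive ⇒ counter-clockwise traversal).

21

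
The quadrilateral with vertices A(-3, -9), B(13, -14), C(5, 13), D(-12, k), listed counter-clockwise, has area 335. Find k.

1

The doubled signed area Σ (x_i y_{i+1} − x_{i+1} y_i) is linear in k.
With k=0 it equals 662; the coefficient of k is 8 (from the two edges through D).
So 8·k + 662 = 2·335 = 670 ⇒ k = 1.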